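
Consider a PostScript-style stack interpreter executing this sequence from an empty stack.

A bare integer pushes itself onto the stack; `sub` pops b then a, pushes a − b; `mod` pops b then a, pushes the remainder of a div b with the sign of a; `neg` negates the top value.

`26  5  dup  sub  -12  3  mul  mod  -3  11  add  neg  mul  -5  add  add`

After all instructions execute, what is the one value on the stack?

21

26  -> [26]
5   -> [26, 5]
dup -> [26, 5, 5]
sub -> [26, 0]
-12 -> [26, 0, -12]
3   -> [26, 0, -12, 3]
mul -> [26, 0, -36]
mod -> [26, 0]
-3  -> [26, 0, -3]
11  -> [26, 0, -3, 11]
add -> [26, 0, 8]
neg -> [26, 0, -8]
mul -> [26, 0]
-5  -> [26, 0, -5]
add -> [26, -5]
add -> [21]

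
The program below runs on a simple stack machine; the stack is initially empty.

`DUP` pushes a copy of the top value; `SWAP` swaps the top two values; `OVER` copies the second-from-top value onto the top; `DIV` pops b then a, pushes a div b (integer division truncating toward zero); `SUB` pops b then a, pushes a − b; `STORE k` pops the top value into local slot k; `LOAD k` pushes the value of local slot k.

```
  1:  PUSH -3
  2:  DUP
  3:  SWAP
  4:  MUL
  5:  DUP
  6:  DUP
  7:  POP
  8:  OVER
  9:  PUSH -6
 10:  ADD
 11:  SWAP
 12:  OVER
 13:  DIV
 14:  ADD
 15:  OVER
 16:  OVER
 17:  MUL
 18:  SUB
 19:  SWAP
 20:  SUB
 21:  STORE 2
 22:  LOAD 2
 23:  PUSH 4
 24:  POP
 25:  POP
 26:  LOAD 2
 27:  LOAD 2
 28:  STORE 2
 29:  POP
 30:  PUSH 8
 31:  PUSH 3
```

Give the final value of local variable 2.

PUSH -3  -3
DUP      -3 -3
SWAP     -3 -3
MUL      9
DUP      9 9
DUP      9 9 9
POP      9 9
OVER     9 9 9
PUSH -6  9 9 9 -6
ADD      9 9 3
SWAP     9 3 9
OVER     9 3 9 3
DIV      9 3 3
ADD      9 6
OVER     9 6 9
OVER     9 6 9 6
MUL      9 6 54
SUB      9 -48
SWAP     -48 9
SUB      -57
STORE 2  (empty)
LOAD 2   -57
PUSH 4   -57 4
POP      -57
POP      (empty)
LOAD 2   -57
LOAD 2   -57 -57
STORE 2  -57
POP      (empty)
PUSH 8   8
PUSH 3   8 3

-57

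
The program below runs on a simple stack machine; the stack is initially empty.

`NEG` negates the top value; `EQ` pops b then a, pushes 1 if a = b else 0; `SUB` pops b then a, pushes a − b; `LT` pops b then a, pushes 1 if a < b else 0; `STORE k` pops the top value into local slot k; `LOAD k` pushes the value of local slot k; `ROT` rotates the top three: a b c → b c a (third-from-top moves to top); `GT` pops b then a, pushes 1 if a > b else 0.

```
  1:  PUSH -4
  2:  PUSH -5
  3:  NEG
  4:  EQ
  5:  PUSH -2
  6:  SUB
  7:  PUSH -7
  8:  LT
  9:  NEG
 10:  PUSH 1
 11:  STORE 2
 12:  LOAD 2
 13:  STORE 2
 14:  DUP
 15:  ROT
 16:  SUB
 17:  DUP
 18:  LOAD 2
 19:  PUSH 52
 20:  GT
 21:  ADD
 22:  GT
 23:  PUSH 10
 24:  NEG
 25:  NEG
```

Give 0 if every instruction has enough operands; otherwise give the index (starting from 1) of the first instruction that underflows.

PUSH -4 -> [-4]
PUSH -5 -> [-4, -5]
NEG     -> [-4, 5]
EQ      -> [0]
PUSH -2 -> [0, -2]
SUB     -> [2]
PUSH -7 -> [2, -7]
LT      -> [0]
NEG     -> [0]
PUSH 1  -> [0, 1]
STORE 2 -> [0]
LOAD 2  -> [0, 1]
STORE 2 -> [0]
DUP     -> [0, 0]
ROT  — needs 3 operands, stack has 2 → underflow

15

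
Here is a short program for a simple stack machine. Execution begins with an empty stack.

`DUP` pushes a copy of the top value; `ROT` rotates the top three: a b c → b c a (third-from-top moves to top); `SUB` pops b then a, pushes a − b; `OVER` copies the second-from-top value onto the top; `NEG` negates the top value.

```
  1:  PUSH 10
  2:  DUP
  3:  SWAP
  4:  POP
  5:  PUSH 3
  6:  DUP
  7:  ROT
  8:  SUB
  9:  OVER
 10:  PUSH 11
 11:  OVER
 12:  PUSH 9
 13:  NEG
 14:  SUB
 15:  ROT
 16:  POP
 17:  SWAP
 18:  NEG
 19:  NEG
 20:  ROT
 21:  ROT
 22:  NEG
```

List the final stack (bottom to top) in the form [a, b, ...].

PUSH 10 : 10
DUP     : 10 10
SWAP    : 10 10
POP     : 10
PUSH 3  : 10 3
DUP     : 10 3 3
ROT     : 3 3 10
SUB     : 3 -7
OVER    : 3 -7 3
PUSH 11 : 3 -7 3 11
OVER    : 3 -7 3 11 3
PUSH 9  : 3 -7 3 11 3 9
NEG     : 3 -7 3 11 3 -9
SUB     : 3 -7 3 11 12
ROT     : 3 -7 11 12 3
POP     : 3 -7 11 12
SWAP    : 3 -7 12 11
NEG     : 3 -7 12 -11
NEG     : 3 -7 12 11
ROT     : 3 12 11 -7
ROT     : 3 11 -7 12
NEG     : 3 11 -7 -12

[3, 11, -7, -12]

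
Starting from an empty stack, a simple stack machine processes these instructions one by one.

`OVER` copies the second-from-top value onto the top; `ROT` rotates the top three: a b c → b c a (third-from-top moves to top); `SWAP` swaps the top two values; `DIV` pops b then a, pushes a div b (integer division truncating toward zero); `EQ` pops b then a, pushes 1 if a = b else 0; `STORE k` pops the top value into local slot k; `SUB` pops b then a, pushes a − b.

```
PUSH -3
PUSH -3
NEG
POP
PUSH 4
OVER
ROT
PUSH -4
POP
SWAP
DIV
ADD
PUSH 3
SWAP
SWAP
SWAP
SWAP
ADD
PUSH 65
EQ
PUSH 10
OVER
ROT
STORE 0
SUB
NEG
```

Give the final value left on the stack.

PUSH -3  -3
PUSH -3  -3 -3
NEG      -3 3
POP      -3
PUSH 4   -3 4
OVER     -3 4 -3
ROT      4 -3 -3
PUSH -4  4 -3 -3 -4
POP      4 -3 -3
SWAP     4 -3 -3
DIV      4 1
ADD      5
PUSH 3   5 3
SWAP     3 5
SWAP     5 3
SWAP     3 5
SWAP     5 3
ADD      8
PUSH 65  8 65
EQ       0
PUSH 10  0 10
OVER     0 10 0
ROT      10 0 0
STORE 0  10 0
SUB      10
NEG      -10

-10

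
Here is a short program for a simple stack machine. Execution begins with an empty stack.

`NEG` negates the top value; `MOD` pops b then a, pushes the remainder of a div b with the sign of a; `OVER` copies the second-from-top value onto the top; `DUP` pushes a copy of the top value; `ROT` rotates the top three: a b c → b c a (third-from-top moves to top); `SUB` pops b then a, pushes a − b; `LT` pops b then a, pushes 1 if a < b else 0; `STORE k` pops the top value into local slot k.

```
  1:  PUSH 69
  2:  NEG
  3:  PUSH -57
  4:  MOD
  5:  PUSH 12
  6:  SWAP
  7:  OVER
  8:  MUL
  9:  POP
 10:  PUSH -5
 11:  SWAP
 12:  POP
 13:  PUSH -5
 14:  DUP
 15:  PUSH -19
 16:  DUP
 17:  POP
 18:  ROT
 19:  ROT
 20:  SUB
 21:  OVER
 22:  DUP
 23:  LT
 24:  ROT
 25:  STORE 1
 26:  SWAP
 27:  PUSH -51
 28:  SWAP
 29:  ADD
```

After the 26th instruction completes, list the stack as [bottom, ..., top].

[-5, 0, 0]

PUSH 69  -> 69
NEG      -> -69
PUSH -57 -> -69 -57
MOD      -> -12
PUSH 12  -> -12 12
SWAP     -> 12 -12
OVER     -> 12 -12 12
MUL      -> 12 -144
POP      -> 12
PUSH -5  -> 12 -5
SWAP     -> -5 12
POP      -> -5
PUSH -5  -> -5 -5
DUP      -> -5 -5 -5
PUSH -19 -> -5 -5 -5 -19
DUP      -> -5 -5 -5 -19 -19
POP      -> -5 -5 -5 -19
ROT      -> -5 -5 -19 -5
ROT      -> -5 -19 -5 -5
SUB      -> -5 -19 0
OVER     -> -5 -19 0 -19
DUP      -> -5 -19 0 -19 -19
LT       -> -5 -19 0 0
ROT      -> -5 0 0 -19
STORE 1  -> -5 0 0
SWAP     -> -5 0 0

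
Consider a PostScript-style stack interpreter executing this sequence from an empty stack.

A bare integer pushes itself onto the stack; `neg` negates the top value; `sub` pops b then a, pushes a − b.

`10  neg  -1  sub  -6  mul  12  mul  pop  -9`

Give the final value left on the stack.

10  -> 10
neg -> -10
-1  -> -10 -1
sub -> -9
-6  -> -9 -6
mul -> 54
12  -> 54 12
mul -> 648
pop -> (empty)
-9  -> -9

-9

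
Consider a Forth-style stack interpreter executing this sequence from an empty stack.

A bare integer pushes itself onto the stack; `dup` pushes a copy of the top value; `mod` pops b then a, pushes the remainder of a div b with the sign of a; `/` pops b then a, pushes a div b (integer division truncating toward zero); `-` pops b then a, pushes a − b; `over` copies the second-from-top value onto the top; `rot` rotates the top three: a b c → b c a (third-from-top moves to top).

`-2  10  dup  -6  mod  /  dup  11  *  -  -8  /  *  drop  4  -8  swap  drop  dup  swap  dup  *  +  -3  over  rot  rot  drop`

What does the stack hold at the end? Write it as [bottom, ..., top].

[56, 56]

-2    [-2]
10    [-2, 10]
dup   [-2, 10, 10]
-6    [-2, 10, 10, -6]
mod   [-2, 10, 4]
/     [-2, 2]
dup   [-2, 2, 2]
11    [-2, 2, 2, 11]
*     [-2, 2, 22]
-     [-2, -20]
-8    [-2, -20, -8]
/     [-2, 2]
*     [-4]
drop  []
4     [4]
-8    [4, -8]
swap  [-8, 4]
drop  [-8]
dup   [-8, -8]
swap  [-8, -8]
dup   [-8, -8, -8]
*     [-8, 64]
+     [56]
-3    [56, -3]
over  [56, -3, 56]
rot   [-3, 56, 56]
rot   [56, 56, -3]
drop  [56, 56]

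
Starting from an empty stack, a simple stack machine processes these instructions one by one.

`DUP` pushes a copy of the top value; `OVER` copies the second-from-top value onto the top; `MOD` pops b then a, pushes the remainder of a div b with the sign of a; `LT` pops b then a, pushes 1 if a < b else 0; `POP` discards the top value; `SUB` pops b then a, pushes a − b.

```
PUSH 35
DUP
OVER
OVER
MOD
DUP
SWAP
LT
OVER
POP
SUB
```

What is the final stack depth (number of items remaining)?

2

PUSH 35  [35]
DUP      [35, 35]
OVER     [35, 35, 35]
OVER     [35, 35, 35, 35]
MOD      [35, 35, 0]
DUP      [35, 35, 0, 0]
SWAP     [35, 35, 0, 0]
LT       [35, 35, 0]
OVER     [35, 35, 0, 35]
POP      [35, 35, 0]
SUB      [35, 35]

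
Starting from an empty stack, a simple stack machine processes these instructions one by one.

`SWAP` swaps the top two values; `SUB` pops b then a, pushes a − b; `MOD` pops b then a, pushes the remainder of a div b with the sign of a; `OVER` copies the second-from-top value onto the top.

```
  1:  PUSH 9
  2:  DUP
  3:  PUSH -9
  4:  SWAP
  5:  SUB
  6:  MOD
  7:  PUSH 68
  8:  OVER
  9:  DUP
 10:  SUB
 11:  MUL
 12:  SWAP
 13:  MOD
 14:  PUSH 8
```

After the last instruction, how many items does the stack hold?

PUSH 9  → 9
DUP     → 9 9
PUSH -9 → 9 9 -9
SWAP    → 9 -9 9
SUB     → 9 -18
MOD     → 9
PUSH 68 → 9 68
OVER    → 9 68 9
DUP     → 9 68 9 9
SUB     → 9 68 0
MUL     → 9 0
SWAP    → 0 9
MOD     → 0
PUSH 8  → 0 8

2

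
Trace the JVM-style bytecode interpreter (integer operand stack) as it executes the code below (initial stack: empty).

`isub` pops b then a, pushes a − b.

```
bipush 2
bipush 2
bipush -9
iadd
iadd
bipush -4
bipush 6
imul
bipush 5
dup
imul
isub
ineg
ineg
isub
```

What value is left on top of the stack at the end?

44

bipush 2  -> [2]
bipush 2  -> [2, 2]
bipush -9 -> [2, 2, -9]
iadd      -> [2, -7]
iadd      -> [-5]
bipush -4 -> [-5, -4]
bipush 6  -> [-5, -4, 6]
imul      -> [-5, -24]
bipush 5  -> [-5, -24, 5]
dup       -> [-5, -24, 5, 5]
imul      -> [-5, -24, 25]
isub      -> [-5, -49]
ineg      -> [-5, 49]
ineg      -> [-5, -49]
isub      -> [44]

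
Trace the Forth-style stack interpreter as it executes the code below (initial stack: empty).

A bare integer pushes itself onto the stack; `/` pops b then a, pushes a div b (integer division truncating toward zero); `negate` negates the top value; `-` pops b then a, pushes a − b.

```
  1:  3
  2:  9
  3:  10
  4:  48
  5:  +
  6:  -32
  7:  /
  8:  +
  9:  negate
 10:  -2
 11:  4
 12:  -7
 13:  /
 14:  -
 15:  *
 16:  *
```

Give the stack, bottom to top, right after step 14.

[3, -8, -2]

3      → [3]
9      → [3, 9]
10     → [3, 9, 10]
48     → [3, 9, 10, 48]
+      → [3, 9, 58]
-32    → [3, 9, 58, -32]
/      → [3, 9, -1]
+      → [3, 8]
negate → [3, -8]
-2     → [3, -8, -2]
4      → [3, -8, -2, 4]
-7     → [3, -8, -2, 4, -7]
/      → [3, -8, -2, 0]
-      → [3, -8, -2]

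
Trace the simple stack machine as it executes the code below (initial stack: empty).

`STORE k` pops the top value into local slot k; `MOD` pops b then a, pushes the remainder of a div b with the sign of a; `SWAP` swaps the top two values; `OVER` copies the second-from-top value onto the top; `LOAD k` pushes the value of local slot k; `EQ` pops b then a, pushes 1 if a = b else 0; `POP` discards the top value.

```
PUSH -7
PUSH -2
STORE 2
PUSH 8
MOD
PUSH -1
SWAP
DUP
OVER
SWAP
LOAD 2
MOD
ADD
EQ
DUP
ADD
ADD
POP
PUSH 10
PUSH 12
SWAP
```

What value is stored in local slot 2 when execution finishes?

PUSH -7 -> -7
PUSH -2 -> -7 -2
STORE 2 -> -7
PUSH 8  -> -7 8
MOD     -> -7
PUSH -1 -> -7 -1
SWAP    -> -1 -7
DUP     -> -1 -7 -7
OVER    -> -1 -7 -7 -7
SWAP    -> -1 -7 -7 -7
LOAD 2  -> -1 -7 -7 -7 -2
MOD     -> -1 -7 -7 -1
ADD     -> -1 -7 -8
EQ      -> -1 0
DUP     -> -1 0 0
ADD     -> -1 0
ADD     -> -1
POP     -> (empty)
PUSH 10 -> 10
PUSH 12 -> 10 12
SWAP    -> 12 10

-2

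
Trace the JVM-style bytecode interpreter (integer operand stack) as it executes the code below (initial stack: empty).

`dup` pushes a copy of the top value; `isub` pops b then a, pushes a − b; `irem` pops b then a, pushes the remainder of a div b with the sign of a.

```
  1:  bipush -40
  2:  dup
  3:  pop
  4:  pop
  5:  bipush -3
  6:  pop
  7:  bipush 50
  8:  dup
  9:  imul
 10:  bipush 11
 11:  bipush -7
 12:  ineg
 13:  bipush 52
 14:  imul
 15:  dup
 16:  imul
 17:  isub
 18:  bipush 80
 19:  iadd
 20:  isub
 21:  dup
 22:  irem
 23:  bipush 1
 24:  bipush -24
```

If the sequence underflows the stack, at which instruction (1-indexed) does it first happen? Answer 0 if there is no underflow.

bipush -40 → -40
dup        → -40 -40
pop        → -40
pop        → (empty)
bipush -3  → -3
pop        → (empty)
bipush 50  → 50
dup        → 50 50
imul       → 2500
bipush 11  → 2500 11
bipush -7  → 2500 11 -7
ineg       → 2500 11 7
bipush 52  → 2500 11 7 52
imul       → 2500 11 364
dup        → 2500 11 364 364
imul       → 2500 11 132496
isub       → 2500 -132485
bipush 80  → 2500 -132485 80
iadd       → 2500 -132405
isub       → 134905
dup        → 134905 134905
irem       → 0
bipush 1   → 0 1
bipush -24 → 0 1 -24

0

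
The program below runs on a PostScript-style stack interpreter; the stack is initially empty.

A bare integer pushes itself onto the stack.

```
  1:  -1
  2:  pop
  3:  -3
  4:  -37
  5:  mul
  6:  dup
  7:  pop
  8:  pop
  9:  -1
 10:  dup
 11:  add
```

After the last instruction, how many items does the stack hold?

-1  -> [-1]
pop -> []
-3  -> [-3]
-37 -> [-3, -37]
mul -> [111]
dup -> [111, 111]
pop -> [111]
pop -> []
-1  -> [-1]
dup -> [-1, -1]
add -> [-2]

1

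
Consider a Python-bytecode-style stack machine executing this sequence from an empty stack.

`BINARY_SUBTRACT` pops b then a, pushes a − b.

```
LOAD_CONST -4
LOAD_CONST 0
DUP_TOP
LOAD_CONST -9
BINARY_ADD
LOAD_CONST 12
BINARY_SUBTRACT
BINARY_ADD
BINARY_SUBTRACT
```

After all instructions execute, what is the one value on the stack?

17

LOAD_CONST -4    [-4]
LOAD_CONST 0     [-4, 0]
DUP_TOP          [-4, 0, 0]
LOAD_CONST -9    [-4, 0, 0, -9]
BINARY_ADD       [-4, 0, -9]
LOAD_CONST 12    [-4, 0, -9, 12]
BINARY_SUBTRACT  [-4, 0, -21]
BINARY_ADD       [-4, -21]
BINARY_SUBTRACT  [17]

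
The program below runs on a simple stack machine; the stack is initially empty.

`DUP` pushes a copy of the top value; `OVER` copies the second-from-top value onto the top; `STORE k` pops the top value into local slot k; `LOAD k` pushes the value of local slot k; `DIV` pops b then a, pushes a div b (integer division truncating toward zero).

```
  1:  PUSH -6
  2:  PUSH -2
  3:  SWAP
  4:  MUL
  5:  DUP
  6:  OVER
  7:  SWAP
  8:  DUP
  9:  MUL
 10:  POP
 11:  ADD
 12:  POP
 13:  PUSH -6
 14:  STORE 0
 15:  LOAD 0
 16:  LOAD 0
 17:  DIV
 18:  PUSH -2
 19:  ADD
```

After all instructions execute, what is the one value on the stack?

PUSH -6 → -6
PUSH -2 → -6 -2
SWAP    → -2 -6
MUL     → 12
DUP     → 12 12
OVER    → 12 12 12
SWAP    → 12 12 12
DUP     → 12 12 12 12
MUL     → 12 12 144
POP     → 12 12
ADD     → 24
POP     → (empty)
PUSH -6 → -6
STORE 0 → (empty)
LOAD 0  → -6
LOAD 0  → -6 -6
DIV     → 1
PUSH -2 → 1 -2
ADD     → -1

-1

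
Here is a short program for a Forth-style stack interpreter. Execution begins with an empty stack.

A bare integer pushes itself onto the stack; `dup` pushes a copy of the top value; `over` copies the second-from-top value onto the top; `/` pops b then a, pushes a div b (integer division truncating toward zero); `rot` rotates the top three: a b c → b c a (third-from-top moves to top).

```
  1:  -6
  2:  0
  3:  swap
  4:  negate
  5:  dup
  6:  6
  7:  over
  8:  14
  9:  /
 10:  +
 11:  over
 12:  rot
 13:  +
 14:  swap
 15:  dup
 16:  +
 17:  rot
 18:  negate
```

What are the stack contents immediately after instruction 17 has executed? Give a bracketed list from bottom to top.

-6      -6
0       -6 0
swap    0 -6
negate  0 6
dup     0 6 6
6       0 6 6 6
over    0 6 6 6 6
14      0 6 6 6 6 14
/       0 6 6 6 0
+       0 6 6 6
over    0 6 6 6 6
rot     0 6 6 6 6
+       0 6 6 12
swap    0 6 12 6
dup     0 6 12 6 6
+       0 6 12 12
rot     0 12 12 6

[0, 12, 12, 6]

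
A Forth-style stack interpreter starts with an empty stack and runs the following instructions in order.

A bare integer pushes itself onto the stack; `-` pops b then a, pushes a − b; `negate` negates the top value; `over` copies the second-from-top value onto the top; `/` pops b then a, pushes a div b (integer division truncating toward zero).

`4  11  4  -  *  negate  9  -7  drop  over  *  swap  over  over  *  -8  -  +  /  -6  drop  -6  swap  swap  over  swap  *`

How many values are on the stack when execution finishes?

2

4      -> [4]
11     -> [4, 11]
4      -> [4, 11, 4]
-      -> [4, 7]
*      -> [28]
negate -> [-28]
9      -> [-28, 9]
-7     -> [-28, 9, -7]
drop   -> [-28, 9]
over   -> [-28, 9, -28]
*      -> [-28, -252]
swap   -> [-252, -28]
over   -> [-252, -28, -252]
over   -> [-252, -28, -252, -28]
*      -> [-252, -28, 7056]
-8     -> [-252, -28, 7056, -8]
-      -> [-252, -28, 7064]
+      -> [-252, 7036]
/      -> [0]
-6     -> [0, -6]
drop   -> [0]
-6     -> [0, -6]
swap   -> [-6, 0]
swap   -> [0, -6]
over   -> [0, -6, 0]
swap   -> [0, 0, -6]
*      -> [0, 0]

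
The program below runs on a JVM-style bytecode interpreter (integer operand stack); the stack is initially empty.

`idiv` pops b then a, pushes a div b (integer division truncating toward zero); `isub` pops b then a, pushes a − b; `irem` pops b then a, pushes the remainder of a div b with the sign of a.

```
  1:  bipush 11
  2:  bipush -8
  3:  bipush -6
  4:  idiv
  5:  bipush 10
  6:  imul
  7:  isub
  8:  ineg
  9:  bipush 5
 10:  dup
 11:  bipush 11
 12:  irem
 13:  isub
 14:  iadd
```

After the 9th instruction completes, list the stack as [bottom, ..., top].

[-1, 5]

bipush 11 : 11
bipush -8 : 11 -8
bipush -6 : 11 -8 -6
idiv      : 11 1
bipush 10 : 11 1 10
imul      : 11 10
isub      : 1
ineg      : -1
bipush 5  : -1 5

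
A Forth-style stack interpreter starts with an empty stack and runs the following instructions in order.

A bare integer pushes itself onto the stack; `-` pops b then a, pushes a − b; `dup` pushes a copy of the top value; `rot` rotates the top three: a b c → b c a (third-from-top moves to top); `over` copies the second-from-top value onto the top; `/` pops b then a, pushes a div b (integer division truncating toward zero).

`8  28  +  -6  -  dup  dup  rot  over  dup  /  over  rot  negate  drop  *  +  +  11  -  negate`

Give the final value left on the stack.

8      → 8
28     → 8 28
+      → 36
-6     → 36 -6
-      → 42
dup    → 42 42
dup    → 42 42 42
rot    → 42 42 42
over   → 42 42 42 42
dup    → 42 42 42 42 42
/      → 42 42 42 1
over   → 42 42 42 1 42
rot    → 42 42 1 42 42
negate → 42 42 1 42 -42
drop   → 42 42 1 42
*      → 42 42 42
+      → 42 84
+      → 126
11     → 126 11
-      → 115
negate → -115

-115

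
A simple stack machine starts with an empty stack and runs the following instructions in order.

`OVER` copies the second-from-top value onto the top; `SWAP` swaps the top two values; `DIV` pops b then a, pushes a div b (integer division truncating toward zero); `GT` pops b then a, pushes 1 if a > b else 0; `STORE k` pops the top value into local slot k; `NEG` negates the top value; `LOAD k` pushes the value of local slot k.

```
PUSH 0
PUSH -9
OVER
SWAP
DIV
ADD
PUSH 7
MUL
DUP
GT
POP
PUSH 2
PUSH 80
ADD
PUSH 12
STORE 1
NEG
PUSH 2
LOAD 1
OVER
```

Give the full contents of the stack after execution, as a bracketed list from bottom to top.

[-82, 2, 12, 2]

PUSH 0   [0]
PUSH -9  [0, -9]
OVER     [0, -9, 0]
SWAP     [0, 0, -9]
DIV      [0, 0]
ADD      [0]
PUSH 7   [0, 7]
MUL      [0]
DUP      [0, 0]
GT       [0]
POP      []
PUSH 2   [2]
PUSH 80  [2, 80]
ADD      [82]
PUSH 12  [82, 12]
STORE 1  [82]
NEG      [-82]
PUSH 2   [-82, 2]
LOAD 1   [-82, 2, 12]
OVER     [-82, 2, 12, 2]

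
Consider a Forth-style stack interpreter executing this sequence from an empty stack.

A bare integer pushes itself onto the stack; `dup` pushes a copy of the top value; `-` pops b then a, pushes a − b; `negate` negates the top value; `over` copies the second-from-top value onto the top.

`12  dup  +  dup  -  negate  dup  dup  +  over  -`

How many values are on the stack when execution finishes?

2

12     : [12]
dup    : [12, 12]
+      : [24]
dup    : [24, 24]
-      : [0]
negate : [0]
dup    : [0, 0]
dup    : [0, 0, 0]
+      : [0, 0]
over   : [0, 0, 0]
-      : [0, 0]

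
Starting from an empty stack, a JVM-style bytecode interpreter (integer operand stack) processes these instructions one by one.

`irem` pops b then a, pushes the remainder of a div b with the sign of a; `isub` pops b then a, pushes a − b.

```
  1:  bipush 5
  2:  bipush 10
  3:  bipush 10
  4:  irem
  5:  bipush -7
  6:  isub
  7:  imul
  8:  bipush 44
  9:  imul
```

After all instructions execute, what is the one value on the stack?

1540

bipush 5  : 5
bipush 10 : 5 10
bipush 10 : 5 10 10
irem      : 5 0
bipush -7 : 5 0 -7
isub      : 5 7
imul      : 35
bipush 44 : 35 44
imul      : 1540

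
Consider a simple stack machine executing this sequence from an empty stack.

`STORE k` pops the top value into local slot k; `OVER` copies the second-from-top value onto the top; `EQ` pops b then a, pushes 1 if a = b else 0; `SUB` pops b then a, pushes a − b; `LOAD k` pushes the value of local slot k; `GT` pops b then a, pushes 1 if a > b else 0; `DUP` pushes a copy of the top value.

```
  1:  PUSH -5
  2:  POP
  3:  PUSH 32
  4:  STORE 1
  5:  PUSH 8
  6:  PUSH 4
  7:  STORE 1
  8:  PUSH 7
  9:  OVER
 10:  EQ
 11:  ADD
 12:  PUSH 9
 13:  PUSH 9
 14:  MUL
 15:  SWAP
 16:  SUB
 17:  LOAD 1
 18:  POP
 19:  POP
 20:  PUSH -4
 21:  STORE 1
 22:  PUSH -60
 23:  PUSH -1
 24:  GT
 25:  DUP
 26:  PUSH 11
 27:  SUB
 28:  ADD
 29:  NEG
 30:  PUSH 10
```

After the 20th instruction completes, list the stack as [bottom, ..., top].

PUSH -5 : [-5]
POP     : []
PUSH 32 : [32]
STORE 1 : []
PUSH 8  : [8]
PUSH 4  : [8, 4]
STORE 1 : [8]
PUSH 7  : [8, 7]
OVER    : [8, 7, 8]
EQ      : [8, 0]
ADD     : [8]
PUSH 9  : [8, 9]
PUSH 9  : [8, 9, 9]
MUL     : [8, 81]
SWAP    : [81, 8]
SUB     : [73]
LOAD 1  : [73, 4]
POP     : [73]
POP     : []
PUSH -4 : [-4]

[-4]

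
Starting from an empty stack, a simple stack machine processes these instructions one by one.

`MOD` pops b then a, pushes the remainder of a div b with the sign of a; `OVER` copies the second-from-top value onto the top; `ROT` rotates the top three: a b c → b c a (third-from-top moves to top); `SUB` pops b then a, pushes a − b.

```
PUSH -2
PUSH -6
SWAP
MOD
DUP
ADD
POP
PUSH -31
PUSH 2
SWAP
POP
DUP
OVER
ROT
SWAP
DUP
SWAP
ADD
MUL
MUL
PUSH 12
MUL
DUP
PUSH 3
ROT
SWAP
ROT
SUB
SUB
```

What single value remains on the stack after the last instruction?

381

PUSH -2  -> [-2]
PUSH -6  -> [-2, -6]
SWAP     -> [-6, -2]
MOD      -> [0]
DUP      -> [0, 0]
ADD      -> [0]
POP      -> []
PUSH -31 -> [-31]
PUSH 2   -> [-31, 2]
SWAP     -> [2, -31]
POP      -> [2]
DUP      -> [2, 2]
OVER     -> [2, 2, 2]
ROT      -> [2, 2, 2]
SWAP     -> [2, 2, 2]
DUP      -> [2, 2, 2, 2]
SWAP     -> [2, 2, 2, 2]
ADD      -> [2, 2, 4]
MUL      -> [2, 8]
MUL      -> [16]
PUSH 12  -> [16, 12]
MUL      -> [192]
DUP      -> [192, 192]
PUSH 3   -> [192, 192, 3]
ROT      -> [192, 3, 192]
SWAP     -> [192, 192, 3]
ROT      -> [192, 3, 192]
SUB      -> [192, -189]
SUB      -> [381]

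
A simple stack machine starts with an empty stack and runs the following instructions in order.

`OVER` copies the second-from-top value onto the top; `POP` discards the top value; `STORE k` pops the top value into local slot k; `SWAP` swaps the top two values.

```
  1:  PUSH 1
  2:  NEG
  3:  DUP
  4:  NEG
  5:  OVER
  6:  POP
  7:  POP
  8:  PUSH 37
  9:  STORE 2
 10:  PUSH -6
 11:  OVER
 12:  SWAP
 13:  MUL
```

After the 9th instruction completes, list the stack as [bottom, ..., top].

[-1]

PUSH 1  : 1
NEG     : -1
DUP     : -1 -1
NEG     : -1 1
OVER    : -1 1 -1
POP     : -1 1
POP     : -1
PUSH 37 : -1 37
STORE 2 : -1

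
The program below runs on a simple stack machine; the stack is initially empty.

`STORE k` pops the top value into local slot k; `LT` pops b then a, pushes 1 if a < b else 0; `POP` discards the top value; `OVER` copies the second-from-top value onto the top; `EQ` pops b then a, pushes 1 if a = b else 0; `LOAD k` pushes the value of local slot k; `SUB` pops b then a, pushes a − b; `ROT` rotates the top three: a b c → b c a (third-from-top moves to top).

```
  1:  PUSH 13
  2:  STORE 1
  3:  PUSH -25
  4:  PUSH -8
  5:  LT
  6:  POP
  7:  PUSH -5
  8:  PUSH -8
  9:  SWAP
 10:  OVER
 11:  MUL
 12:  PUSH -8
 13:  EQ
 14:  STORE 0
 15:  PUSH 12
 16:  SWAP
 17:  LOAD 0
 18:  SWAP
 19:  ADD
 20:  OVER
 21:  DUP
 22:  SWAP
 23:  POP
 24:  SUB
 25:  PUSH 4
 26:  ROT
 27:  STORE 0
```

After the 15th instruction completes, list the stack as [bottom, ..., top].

PUSH 13  → 13
STORE 1  → (empty)
PUSH -25 → -25
PUSH -8  → -25 -8
LT       → 1
POP      → (empty)
PUSH -5  → -5
PUSH -8  → -5 -8
SWAP     → -8 -5
OVER     → -8 -5 -8
MUL      → -8 40
PUSH -8  → -8 40 -8
EQ       → -8 0
STORE 0  → -8
PUSH 12  → -8 12

[-8, 12]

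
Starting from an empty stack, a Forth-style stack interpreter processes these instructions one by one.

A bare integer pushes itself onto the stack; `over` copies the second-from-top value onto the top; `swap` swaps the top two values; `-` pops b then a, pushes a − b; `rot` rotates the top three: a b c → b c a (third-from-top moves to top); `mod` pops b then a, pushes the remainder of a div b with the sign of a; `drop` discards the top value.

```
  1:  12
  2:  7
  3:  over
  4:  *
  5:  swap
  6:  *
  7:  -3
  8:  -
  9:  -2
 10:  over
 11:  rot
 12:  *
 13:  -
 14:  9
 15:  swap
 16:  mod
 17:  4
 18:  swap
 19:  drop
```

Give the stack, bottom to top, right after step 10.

[1011, -2, 1011]

12   → [12]
7    → [12, 7]
over → [12, 7, 12]
*    → [12, 84]
swap → [84, 12]
*    → [1008]
-3   → [1008, -3]
-    → [1011]
-2   → [1011, -2]
over → [1011, -2, 1011]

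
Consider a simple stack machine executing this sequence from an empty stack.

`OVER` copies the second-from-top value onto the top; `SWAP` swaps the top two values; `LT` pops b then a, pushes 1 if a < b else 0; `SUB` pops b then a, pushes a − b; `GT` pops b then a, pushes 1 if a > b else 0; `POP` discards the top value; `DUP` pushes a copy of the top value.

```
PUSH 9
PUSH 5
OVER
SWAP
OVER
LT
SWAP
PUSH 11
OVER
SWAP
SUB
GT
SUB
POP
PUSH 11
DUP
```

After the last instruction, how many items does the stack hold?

PUSH 9  → 9
PUSH 5  → 9 5
OVER    → 9 5 9
SWAP    → 9 9 5
OVER    → 9 9 5 9
LT      → 9 9 1
SWAP    → 9 1 9
PUSH 11 → 9 1 9 11
OVER    → 9 1 9 11 9
SWAP    → 9 1 9 9 11
SUB     → 9 1 9 -2
GT      → 9 1 1
SUB     → 9 0
POP     → 9
PUSH 11 → 9 11
DUP     → 9 11 11

3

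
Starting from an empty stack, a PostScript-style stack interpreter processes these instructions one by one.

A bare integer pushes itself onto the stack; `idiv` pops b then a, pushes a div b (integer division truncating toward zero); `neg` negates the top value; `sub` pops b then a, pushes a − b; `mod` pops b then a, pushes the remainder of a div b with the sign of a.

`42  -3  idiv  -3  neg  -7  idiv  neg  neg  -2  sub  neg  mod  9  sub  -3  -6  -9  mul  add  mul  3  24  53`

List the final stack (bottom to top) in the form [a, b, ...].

42   : 42
-3   : 42 -3
idiv : -14
-3   : -14 -3
neg  : -14 3
-7   : -14 3 -7
idiv : -14 0
neg  : -14 0
neg  : -14 0
-2   : -14 0 -2
sub  : -14 2
neg  : -14 -2
mod  : 0
9    : 0 9
sub  : -9
-3   : -9 -3
-6   : -9 -3 -6
-9   : -9 -3 -6 -9
mul  : -9 -3 54
add  : -9 51
mul  : -459
3    : -459 3
24   : -459 3 24
53   : -459 3 24 53

[-459, 3, 24, 53]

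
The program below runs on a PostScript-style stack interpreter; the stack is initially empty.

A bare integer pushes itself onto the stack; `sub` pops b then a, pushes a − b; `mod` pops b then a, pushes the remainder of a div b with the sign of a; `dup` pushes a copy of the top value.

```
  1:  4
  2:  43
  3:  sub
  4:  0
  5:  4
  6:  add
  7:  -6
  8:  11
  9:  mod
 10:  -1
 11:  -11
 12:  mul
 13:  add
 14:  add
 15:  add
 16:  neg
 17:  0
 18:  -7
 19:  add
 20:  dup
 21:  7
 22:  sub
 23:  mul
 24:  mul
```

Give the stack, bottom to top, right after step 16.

4   -> 4
43  -> 4 43
sub -> -39
0   -> -39 0
4   -> -39 0 4
add -> -39 4
-6  -> -39 4 -6
11  -> -39 4 -6 11
mod -> -39 4 -6
-1  -> -39 4 -6 -1
-11 -> -39 4 -6 -1 -11
mul -> -39 4 -6 11
add -> -39 4 5
add -> -39 9
add -> -30
neg -> 30

[30]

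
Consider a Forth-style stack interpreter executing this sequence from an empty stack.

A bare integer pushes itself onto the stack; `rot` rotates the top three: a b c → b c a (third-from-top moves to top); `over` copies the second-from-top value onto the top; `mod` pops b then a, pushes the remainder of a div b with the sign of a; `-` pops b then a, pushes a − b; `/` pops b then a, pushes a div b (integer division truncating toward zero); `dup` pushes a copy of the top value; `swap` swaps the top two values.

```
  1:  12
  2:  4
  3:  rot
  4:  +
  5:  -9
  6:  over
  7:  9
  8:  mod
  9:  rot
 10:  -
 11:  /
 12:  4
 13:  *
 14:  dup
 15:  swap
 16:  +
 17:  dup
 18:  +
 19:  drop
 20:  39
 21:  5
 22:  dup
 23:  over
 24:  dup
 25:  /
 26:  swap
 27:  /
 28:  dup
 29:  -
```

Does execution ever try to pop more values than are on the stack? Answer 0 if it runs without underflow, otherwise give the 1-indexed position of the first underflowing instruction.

3

12  [12]
4   [12, 4]
rot  — needs 3 operands, stack has 2 → underflow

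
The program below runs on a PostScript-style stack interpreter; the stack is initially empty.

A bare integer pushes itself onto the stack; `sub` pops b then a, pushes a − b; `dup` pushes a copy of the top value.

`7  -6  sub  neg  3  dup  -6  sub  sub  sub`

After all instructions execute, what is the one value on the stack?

-7

7   -> 7
-6  -> 7 -6
sub -> 13
neg -> -13
3   -> -13 3
dup -> -13 3 3
-6  -> -13 3 3 -6
sub -> -13 3 9
sub -> -13 -6
sub -> -7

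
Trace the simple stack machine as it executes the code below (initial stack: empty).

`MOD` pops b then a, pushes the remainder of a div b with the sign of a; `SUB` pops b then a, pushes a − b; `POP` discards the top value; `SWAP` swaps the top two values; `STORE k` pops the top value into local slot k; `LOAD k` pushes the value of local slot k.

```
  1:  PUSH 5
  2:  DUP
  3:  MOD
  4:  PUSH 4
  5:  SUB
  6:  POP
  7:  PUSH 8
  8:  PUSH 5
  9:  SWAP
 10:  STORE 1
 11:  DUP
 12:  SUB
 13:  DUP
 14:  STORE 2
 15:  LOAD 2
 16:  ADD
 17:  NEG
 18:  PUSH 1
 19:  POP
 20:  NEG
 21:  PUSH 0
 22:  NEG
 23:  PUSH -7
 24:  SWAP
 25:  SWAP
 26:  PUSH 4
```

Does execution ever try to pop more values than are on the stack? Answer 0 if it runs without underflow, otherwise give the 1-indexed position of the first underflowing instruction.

0

PUSH 5  : [5]
DUP     : [5, 5]
MOD     : [0]
PUSH 4  : [0, 4]
SUB     : [-4]
POP     : []
PUSH 8  : [8]
PUSH 5  : [8, 5]
SWAP    : [5, 8]
STORE 1 : [5]
DUP     : [5, 5]
SUB     : [0]
DUP     : [0, 0]
STORE 2 : [0]
LOAD 2  : [0, 0]
ADD     : [0]
NEG     : [0]
PUSH 1  : [0, 1]
POP     : [0]
NEG     : [0]
PUSH 0  : [0, 0]
NEG     : [0, 0]
PUSH -7 : [0, 0, -7]
SWAP    : [0, -7, 0]
SWAP    : [0, 0, -7]
PUSH 4  : [0, 0, -7, 4]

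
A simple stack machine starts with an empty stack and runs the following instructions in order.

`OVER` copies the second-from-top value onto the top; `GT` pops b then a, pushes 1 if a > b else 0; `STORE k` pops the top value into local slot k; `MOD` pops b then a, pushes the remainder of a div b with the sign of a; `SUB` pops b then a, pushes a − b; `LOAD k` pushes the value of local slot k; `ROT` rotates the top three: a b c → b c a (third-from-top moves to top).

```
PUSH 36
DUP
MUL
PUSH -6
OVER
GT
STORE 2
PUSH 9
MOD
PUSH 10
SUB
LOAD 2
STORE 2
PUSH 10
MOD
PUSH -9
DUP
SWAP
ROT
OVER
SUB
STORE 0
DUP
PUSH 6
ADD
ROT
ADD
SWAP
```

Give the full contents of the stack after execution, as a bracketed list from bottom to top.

[-12, -9]

PUSH 36  [36]
DUP      [36, 36]
MUL      [1296]
PUSH -6  [1296, -6]
OVER     [1296, -6, 1296]
GT       [1296, 0]
STORE 2  [1296]
PUSH 9   [1296, 9]
MOD      [0]
PUSH 10  [0, 10]
SUB      [-10]
LOAD 2   [-10, 0]
STORE 2  [-10]
PUSH 10  [-10, 10]
MOD      [0]
PUSH -9  [0, -9]
DUP      [0, -9, -9]
SWAP     [0, -9, -9]
ROT      [-9, -9, 0]
OVER     [-9, -9, 0, -9]
SUB      [-9, -9, 9]
STORE 0  [-9, -9]
DUP      [-9, -9, -9]
PUSH 6   [-9, -9, -9, 6]
ADD      [-9, -9, -3]
ROT      [-9, -3, -9]
ADD      [-9, -12]
SWAP     [-12, -9]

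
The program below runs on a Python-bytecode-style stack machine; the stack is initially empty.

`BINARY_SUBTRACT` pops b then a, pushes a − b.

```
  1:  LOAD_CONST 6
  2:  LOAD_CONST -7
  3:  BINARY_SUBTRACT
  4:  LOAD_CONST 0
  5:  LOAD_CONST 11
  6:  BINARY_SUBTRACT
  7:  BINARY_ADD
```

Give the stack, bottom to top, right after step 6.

[13, -11]

LOAD_CONST 6    : 6
LOAD_CONST -7   : 6 -7
BINARY_SUBTRACT : 13
LOAD_CONST 0    : 13 0
LOAD_CONST 11   : 13 0 11
BINARY_SUBTRACT : 13 -11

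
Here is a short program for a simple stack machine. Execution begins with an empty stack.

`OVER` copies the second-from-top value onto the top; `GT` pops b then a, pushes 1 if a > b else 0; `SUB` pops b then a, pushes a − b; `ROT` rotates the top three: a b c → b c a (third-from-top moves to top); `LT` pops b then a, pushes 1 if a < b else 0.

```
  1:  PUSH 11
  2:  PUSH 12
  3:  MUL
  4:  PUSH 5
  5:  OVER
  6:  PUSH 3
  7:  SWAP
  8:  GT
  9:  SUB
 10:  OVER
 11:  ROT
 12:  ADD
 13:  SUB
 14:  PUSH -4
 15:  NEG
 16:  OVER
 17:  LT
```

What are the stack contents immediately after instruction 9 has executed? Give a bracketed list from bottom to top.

[132, 5]

PUSH 11 -> [11]
PUSH 12 -> [11, 12]
MUL     -> [132]
PUSH 5  -> [132, 5]
OVER    -> [132, 5, 132]
PUSH 3  -> [132, 5, 132, 3]
SWAP    -> [132, 5, 3, 132]
GT      -> [132, 5, 0]
SUB     -> [132, 5]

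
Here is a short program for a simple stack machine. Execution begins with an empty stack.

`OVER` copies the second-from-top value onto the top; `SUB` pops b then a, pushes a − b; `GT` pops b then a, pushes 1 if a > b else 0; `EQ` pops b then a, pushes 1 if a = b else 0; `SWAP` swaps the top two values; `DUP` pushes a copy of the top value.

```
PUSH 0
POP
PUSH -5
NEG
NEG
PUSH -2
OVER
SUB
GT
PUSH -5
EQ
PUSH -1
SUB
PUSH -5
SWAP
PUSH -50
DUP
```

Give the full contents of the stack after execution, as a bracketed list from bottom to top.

[-5, 1, -50, -50]

PUSH 0   -> 0
POP      -> (empty)
PUSH -5  -> -5
NEG      -> 5
NEG      -> -5
PUSH -2  -> -5 -2
OVER     -> -5 -2 -5
SUB      -> -5 3
GT       -> 0
PUSH -5  -> 0 -5
EQ       -> 0
PUSH -1  -> 0 -1
SUB      -> 1
PUSH -5  -> 1 -5
SWAP     -> -5 1
PUSH -50 -> -5 1 -50
DUP      -> -5 1 -50 -50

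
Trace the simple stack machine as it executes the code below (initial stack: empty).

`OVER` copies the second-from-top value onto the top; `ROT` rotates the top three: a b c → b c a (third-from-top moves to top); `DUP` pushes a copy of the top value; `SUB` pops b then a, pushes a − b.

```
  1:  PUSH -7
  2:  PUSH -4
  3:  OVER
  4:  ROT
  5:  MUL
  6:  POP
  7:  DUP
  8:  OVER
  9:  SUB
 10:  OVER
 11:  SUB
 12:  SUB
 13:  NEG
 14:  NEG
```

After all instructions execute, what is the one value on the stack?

-8

PUSH -7 : -7
PUSH -4 : -7 -4
OVER    : -7 -4 -7
ROT     : -4 -7 -7
MUL     : -4 49
POP     : -4
DUP     : -4 -4
OVER    : -4 -4 -4
SUB     : -4 0
OVER    : -4 0 -4
SUB     : -4 4
SUB     : -8
NEG     : 8
NEG     : -8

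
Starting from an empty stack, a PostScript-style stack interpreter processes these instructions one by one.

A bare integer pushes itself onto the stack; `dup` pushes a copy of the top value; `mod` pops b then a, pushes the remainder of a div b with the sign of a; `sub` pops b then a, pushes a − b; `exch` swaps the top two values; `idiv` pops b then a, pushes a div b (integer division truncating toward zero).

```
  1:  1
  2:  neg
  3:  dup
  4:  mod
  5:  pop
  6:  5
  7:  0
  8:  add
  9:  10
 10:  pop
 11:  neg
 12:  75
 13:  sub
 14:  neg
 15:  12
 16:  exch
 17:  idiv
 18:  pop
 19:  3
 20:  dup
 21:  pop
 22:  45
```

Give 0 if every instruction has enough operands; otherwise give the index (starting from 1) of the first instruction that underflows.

1    → [1]
neg  → [-1]
dup  → [-1, -1]
mod  → [0]
pop  → []
5    → [5]
0    → [5, 0]
add  → [5]
10   → [5, 10]
pop  → [5]
neg  → [-5]
75   → [-5, 75]
sub  → [-80]
neg  → [80]
12   → [80, 12]
exch → [12, 80]
idiv → [0]
pop  → []
3    → [3]
dup  → [3, 3]
pop  → [3]
45   → [3, 45]

0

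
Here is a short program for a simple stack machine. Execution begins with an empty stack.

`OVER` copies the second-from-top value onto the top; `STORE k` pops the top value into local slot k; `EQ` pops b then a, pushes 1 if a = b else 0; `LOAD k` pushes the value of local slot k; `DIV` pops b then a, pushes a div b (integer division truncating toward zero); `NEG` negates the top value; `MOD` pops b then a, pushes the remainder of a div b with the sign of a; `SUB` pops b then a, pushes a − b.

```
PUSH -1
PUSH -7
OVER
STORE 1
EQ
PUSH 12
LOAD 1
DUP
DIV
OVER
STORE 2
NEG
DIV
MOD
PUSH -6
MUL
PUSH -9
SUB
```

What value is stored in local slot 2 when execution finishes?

12

PUSH -1 -> -1
PUSH -7 -> -1 -7
OVER    -> -1 -7 -1
STORE 1 -> -1 -7
EQ      -> 0
PUSH 12 -> 0 12
LOAD 1  -> 0 12 -1
DUP     -> 0 12 -1 -1
DIV     -> 0 12 1
OVER    -> 0 12 1 12
STORE 2 -> 0 12 1
NEG     -> 0 12 -1
DIV     -> 0 -12
MOD     -> 0
PUSH -6 -> 0 -6
MUL     -> 0
PUSH -9 -> 0 -9
SUB     -> 9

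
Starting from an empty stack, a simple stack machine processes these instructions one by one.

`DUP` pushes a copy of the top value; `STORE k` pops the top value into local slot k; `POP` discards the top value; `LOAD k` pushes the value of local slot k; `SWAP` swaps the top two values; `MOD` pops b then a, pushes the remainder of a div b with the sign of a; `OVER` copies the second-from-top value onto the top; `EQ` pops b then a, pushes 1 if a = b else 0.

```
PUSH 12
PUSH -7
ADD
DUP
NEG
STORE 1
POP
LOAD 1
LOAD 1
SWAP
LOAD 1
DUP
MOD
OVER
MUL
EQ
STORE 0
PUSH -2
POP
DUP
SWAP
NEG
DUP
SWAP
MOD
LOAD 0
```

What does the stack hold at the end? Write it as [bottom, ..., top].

PUSH 12 → 12
PUSH -7 → 12 -7
ADD     → 5
DUP     → 5 5
NEG     → 5 -5
STORE 1 → 5
POP     → (empty)
LOAD 1  → -5
LOAD 1  → -5 -5
SWAP    → -5 -5
LOAD 1  → -5 -5 -5
DUP     → -5 -5 -5 -5
MOD     → -5 -5 0
OVER    → -5 -5 0 -5
MUL     → -5 -5 0
EQ      → -5 0
STORE 0 → -5
PUSH -2 → -5 -2
POP     → -5
DUP     → -5 -5
SWAP    → -5 -5
NEG     → -5 5
DUP     → -5 5 5
SWAP    → -5 5 5
MOD     → -5 0
LOAD 0  → -5 0 0

[-5, 0, 0]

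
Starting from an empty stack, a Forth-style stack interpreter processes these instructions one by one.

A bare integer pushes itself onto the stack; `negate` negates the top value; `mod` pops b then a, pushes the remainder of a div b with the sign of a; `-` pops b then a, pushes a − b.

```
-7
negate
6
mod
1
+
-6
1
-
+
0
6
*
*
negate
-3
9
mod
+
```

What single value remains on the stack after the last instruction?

-3

-7     : [-7]
negate : [7]
6      : [7, 6]
mod    : [1]
1      : [1, 1]
+      : [2]
-6     : [2, -6]
1      : [2, -6, 1]
-      : [2, -7]
+      : [-5]
0      : [-5, 0]
6      : [-5, 0, 6]
*      : [-5, 0]
*      : [0]
negate : [0]
-3     : [0, -3]
9      : [0, -3, 9]
mod    : [0, -3]
+      : [-3]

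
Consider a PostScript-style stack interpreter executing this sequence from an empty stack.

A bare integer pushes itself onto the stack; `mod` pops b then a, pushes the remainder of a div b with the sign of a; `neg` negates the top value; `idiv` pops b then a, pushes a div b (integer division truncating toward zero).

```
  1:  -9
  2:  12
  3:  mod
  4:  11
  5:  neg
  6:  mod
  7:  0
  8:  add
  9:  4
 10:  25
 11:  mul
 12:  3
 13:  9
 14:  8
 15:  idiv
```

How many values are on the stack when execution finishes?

4

-9   : [-9]
12   : [-9, 12]
mod  : [-9]
11   : [-9, 11]
neg  : [-9, -11]
mod  : [-9]
0    : [-9, 0]
add  : [-9]
4    : [-9, 4]
25   : [-9, 4, 25]
mul  : [-9, 100]
3    : [-9, 100, 3]
9    : [-9, 100, 3, 9]
8    : [-9, 100, 3, 9, 8]
idiv : [-9, 100, 3, 1]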